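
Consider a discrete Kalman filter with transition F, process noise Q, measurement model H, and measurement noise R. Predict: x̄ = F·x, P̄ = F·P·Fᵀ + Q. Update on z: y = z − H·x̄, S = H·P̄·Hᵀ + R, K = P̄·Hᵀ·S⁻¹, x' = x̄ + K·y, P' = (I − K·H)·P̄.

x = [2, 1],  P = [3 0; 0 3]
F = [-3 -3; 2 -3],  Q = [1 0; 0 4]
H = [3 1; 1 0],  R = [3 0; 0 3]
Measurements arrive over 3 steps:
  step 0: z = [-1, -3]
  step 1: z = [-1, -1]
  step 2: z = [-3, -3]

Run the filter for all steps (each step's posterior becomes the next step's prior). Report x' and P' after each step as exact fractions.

step 0: x̄ = F·x = [-9, 1]
step 0: P̄ = F·P·Fᵀ + Q = [55 9; 9 43]
step 0: y = z − H·x̄ = [25, 6]
step 0: S = H·P̄·Hᵀ + R = [595 174; 174 58]
step 0: K = P̄·Hᵀ·S⁻¹ = [9/73 2449/4234; 43/73 -6825/4234]
step 0: x' = x̄ + K·y = [-5181/2117, 12817/2117]
step 0: P' = (I − K·H)·P̄ = [7347/4234 -20475/4234; -20475/4234 68907/4234]
step 1: x̄ = F·x = [-22908/2117, -48813/2117]
step 1: P̄ = F·P·Fᵀ + Q = [160985/2117 257328/2117; 257328/2117 912187/4234]
step 1: y = z − H·x̄ = [3980/73, 20791/2117]
step 1: S = H·P̄·Hᵀ + R = [238295/146 25527/73; 25527/73 167336/2117]
step 1: K = P̄·Hᵀ·S⁻¹ = [2220849/14252903 7774141/28505806; 7088348/14252903 -18880725/28505806]
step 1: x' = x̄ + K·y = [10052879/28505806, -69782149/28505806]
step 1: P' = (I − K·H)·P̄ = [23322423/28505806 -56642175/28505806; -56642175/28505806 212456613/28505806]
step 2: x̄ = F·x = [89593905/14252903, 229452205/28505806]
step 2: P̄ = F·P·Fᵀ + Q = [565478990/14252903 801124227/14252903; 801124227/14252903 2799128533/28505806]
step 2: y = z − H·x̄ = [-852533053/28505806, -132352614/14252903]
step 2: S = H·P̄·Hᵀ + R = [22676758495/28505806 2497561197/14252903; 2497561197/14252903 608237699/14252903]
step 2: K = P̄·Hᵀ·S⁻¹ = [14985367182/92418754429 24388478944/92418754429; 43813226689/92418754429 -58180069650/92418754429]
step 2: x' = x̄ + K·y = [-93698964498/92418754429, -26168995962/92418754429]
step 2: P' = (I − K·H)·P̄ = [73165436832/92418754429 -174540208950/92418754429; -174540208950/92418754429 655060306917/92418754429]

step 0: x' = [-5181/2117, 12817/2117], P' = [7347/4234 -20475/4234; -20475/4234 68907/4234]
step 1: x' = [10052879/28505806, -69782149/28505806], P' = [23322423/28505806 -56642175/28505806; -56642175/28505806 212456613/28505806]
step 2: x' = [-93698964498/92418754429, -26168995962/92418754429], P' = [73165436832/92418754429 -174540208950/92418754429; -174540208950/92418754429 655060306917/92418754429]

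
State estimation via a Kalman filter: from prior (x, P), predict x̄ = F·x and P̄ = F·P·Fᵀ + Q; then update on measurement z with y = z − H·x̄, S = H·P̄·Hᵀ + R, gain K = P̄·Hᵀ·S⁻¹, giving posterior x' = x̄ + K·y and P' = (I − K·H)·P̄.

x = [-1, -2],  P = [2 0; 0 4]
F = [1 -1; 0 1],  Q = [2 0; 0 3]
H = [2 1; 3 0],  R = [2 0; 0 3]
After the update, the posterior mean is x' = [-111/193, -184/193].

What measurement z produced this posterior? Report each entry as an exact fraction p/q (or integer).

z = [-2, -2]

x̄ = F·x = [1, -2]
P̄ = F·P·Fᵀ + Q = [8 -4; -4 7]
S = H·P̄·Hᵀ + R = [25 36; 36 75]
K = P̄·Hᵀ·S⁻¹ = [12/193 56/193; 119/193 -88/193]
x' − x̄ = [-304/193, 202/193] = K·y
y = (KᵀK)⁻¹·Kᵀ·(x' − x̄) = [-2, -5]
z = y + H·x̄ = [-2, -5] + [0, 3] = [-2, -2]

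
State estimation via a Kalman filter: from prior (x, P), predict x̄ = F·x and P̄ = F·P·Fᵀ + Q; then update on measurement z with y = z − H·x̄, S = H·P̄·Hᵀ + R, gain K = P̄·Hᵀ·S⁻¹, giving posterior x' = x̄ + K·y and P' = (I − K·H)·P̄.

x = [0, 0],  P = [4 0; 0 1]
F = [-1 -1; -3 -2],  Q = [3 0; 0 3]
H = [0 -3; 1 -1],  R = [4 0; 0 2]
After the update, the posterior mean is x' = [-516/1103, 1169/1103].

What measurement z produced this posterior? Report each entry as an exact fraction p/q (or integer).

z = [-3, -2]

x̄ = F·x = [0, 0]
P̄ = F·P·Fᵀ + Q = [8 14; 14 43]
S = H·P̄·Hᵀ + R = [391 87; 87 25]
K = P̄·Hᵀ·S⁻¹ = [-264/1103 654/1103; -351/1103 -58/1103]
x' − x̄ = [-516/1103, 1169/1103] = K·y
y = (KᵀK)⁻¹·Kᵀ·(x' − x̄) = [-3, -2]
z = y + H·x̄ = [-3, -2] + [0, 0] = [-3, -2]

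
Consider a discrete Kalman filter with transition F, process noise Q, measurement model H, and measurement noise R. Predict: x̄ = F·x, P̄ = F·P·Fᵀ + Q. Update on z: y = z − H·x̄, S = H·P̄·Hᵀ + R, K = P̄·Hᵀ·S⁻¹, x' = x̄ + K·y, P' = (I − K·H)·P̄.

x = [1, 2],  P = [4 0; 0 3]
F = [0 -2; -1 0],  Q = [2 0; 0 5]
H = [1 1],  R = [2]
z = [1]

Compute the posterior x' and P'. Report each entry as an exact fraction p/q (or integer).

x' = [-16/25, 29/25]
P' = [154/25 -126/25; -126/25 144/25]

x̄ = F·x = [-4, -1]
P̄ = F·P·Fᵀ + Q = [14 0; 0 9]
y = z − H·x̄ = [6]
S = H·P̄·Hᵀ + R = [25]
K = P̄·Hᵀ·S⁻¹ = [14/25; 9/25]
x' = x̄ + K·y = [-16/25, 29/25]
P' = (I − K·H)·P̄ = [154/25 -126/25; -126/25 144/25]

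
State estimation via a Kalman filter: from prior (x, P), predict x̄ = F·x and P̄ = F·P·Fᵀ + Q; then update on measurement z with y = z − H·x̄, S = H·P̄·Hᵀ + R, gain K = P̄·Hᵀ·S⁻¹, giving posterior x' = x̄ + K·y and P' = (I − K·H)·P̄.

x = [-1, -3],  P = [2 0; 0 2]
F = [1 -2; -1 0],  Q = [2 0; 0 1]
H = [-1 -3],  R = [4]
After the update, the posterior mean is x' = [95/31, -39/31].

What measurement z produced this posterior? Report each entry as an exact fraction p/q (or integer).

x̄ = F·x = [5, 1]
P̄ = F·P·Fᵀ + Q = [12 -2; -2 3]
S = H·P̄·Hᵀ + R = [31]
K = P̄·Hᵀ·S⁻¹ = [-6/31; -7/31]
x' − x̄ = [-60/31, -70/31] = K·y
y = (KᵀK)⁻¹·Kᵀ·(x' − x̄) = [10]
z = y + H·x̄ = [10] + [-8] = [2]

z = [2]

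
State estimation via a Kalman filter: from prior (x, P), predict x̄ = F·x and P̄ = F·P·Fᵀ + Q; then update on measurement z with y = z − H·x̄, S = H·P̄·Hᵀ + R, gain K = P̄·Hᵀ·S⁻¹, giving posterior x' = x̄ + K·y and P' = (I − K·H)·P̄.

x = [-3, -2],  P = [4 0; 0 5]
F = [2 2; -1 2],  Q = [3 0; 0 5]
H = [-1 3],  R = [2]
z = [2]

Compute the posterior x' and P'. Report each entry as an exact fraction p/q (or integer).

x̄ = F·x = [-10, -1]
P̄ = F·P·Fᵀ + Q = [39 12; 12 29]
y = z − H·x̄ = [-5]
S = H·P̄·Hᵀ + R = [230]
K = P̄·Hᵀ·S⁻¹ = [-3/230; 15/46]
x' = x̄ + K·y = [-457/46, -121/46]
P' = (I − K·H)·P̄ = [8961/230 597/46; 597/46 209/46]

x' = [-457/46, -121/46]
P' = [8961/230 597/46; 597/46 209/46]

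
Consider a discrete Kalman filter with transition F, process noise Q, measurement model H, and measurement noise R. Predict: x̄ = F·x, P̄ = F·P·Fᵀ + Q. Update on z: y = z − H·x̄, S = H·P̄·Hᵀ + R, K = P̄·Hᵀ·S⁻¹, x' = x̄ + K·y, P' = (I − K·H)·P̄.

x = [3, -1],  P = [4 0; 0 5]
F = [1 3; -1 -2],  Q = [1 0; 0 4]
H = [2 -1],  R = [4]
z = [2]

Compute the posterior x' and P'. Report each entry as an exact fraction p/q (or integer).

x̄ = F·x = [0, -1]
P̄ = F·P·Fᵀ + Q = [50 -34; -34 28]
y = z − H·x̄ = [1]
S = H·P̄·Hᵀ + R = [368]
K = P̄·Hᵀ·S⁻¹ = [67/184; -6/23]
x' = x̄ + K·y = [67/184, -29/23]
P' = (I − K·H)·P̄ = [111/92 22/23; 22/23 68/23]

x' = [67/184, -29/23]
P' = [111/92 22/23; 22/23 68/23]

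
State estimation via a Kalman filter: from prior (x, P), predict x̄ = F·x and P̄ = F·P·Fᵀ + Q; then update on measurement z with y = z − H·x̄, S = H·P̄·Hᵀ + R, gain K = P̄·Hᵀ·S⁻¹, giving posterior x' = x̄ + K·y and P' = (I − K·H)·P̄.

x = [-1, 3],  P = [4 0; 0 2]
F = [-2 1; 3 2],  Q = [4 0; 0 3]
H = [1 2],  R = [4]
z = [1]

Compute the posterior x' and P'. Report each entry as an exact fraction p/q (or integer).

x' = [425/67, -169/67]
P' = [1312/67 -674/67; -674/67 411/67]

x̄ = F·x = [5, 3]
P̄ = F·P·Fᵀ + Q = [22 -20; -20 47]
y = z − H·x̄ = [-10]
S = H·P̄·Hᵀ + R = [134]
K = P̄·Hᵀ·S⁻¹ = [-9/67; 37/67]
x' = x̄ + K·y = [425/67, -169/67]
P' = (I − K·H)·P̄ = [1312/67 -674/67; -674/67 411/67]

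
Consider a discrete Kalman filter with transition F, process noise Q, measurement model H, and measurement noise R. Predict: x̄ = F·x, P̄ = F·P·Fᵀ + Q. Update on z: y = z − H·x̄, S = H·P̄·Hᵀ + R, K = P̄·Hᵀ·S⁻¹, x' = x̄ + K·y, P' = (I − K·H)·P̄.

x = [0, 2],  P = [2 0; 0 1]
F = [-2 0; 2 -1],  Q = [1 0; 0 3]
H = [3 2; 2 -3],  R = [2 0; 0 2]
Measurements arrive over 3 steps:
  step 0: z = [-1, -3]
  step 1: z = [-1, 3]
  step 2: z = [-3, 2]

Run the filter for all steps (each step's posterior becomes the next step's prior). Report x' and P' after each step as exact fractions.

step 0: x' = [-973/1331, 640/1331], P' = [590/3993 -16/3993; -16/3993 596/3993]
step 1: x' = [1438235/4361963, -3812991/4361963], P' = [608618/4361963 -9568/4361963; -9568/4361963 643202/4361963]
step 2: x' = [-1751708917/4648443715, -3831428998/4648443715], P' = [647653562/4648443715 -9814432/4648443715; -9814432/4648443715 685275162/4648443715]

step 0: x̄ = F·x = [0, -2]
step 0: P̄ = F·P·Fᵀ + Q = [9 -8; -8 12]
step 0: y = z − H·x̄ = [3, -9]
step 0: S = H·P̄·Hᵀ + R = [35 22; 22 242]
step 0: K = P̄·Hᵀ·S⁻¹ = [79/363 614/3993; 52/363 -910/3993]
step 0: x' = x̄ + K·y = [-973/1331, 640/1331]
step 0: P' = (I − K·H)·P̄ = [590/3993 -16/3993; -16/3993 596/3993]
step 1: x̄ = F·x = [1946/1331, -2586/1331]
step 1: P̄ = F·P·Fᵀ + Q = [6353/3993 -2392/3993; -2392/3993 14999/3993]
step 1: y = z − H·x̄ = [-1997/1331, -7657/1331]
step 1: S = H·P̄·Hᵀ + R = [96455/3993 -39916/3993; -39916/3993 197093/3993]
step 1: K = P̄·Hᵀ·S⁻¹ = [903359/4361963 622970/4361963; 628850/4361963 -974371/4361963]
step 1: x' = x̄ + K·y = [1438235/4361963, -3812991/4361963]
step 1: P' = (I − K·H)·P̄ = [608618/4361963 -9568/4361963; -9568/4361963 643202/4361963]
step 2: x̄ = F·x = [-2876470/4361963, 6689461/4361963]
step 2: P̄ = F·P·Fᵀ + Q = [6796435/4361963 -2453608/4361963; -2453608/4361963 16201835/4361963]
step 2: y = z − H·x̄ = [-17835401/4361963, 1818171/229577]
step 2: S = H·P̄·Hᵀ + R = [105255885/4361963 -2324440/229577; -2324440/229577 584957/12083]
step 2: K = P̄·Hᵀ·S⁻¹ = [961665911/4648443715 132475042/929688743; 670553514/4648443715 -207545435/929688743]
step 2: x' = x̄ + K·y = [-1751708917/4648443715, -3831428998/4648443715]
step 2: P' = (I − K·H)·P̄ = [647653562/4648443715 -9814432/4648443715; -9814432/4648443715 685275162/4648443715]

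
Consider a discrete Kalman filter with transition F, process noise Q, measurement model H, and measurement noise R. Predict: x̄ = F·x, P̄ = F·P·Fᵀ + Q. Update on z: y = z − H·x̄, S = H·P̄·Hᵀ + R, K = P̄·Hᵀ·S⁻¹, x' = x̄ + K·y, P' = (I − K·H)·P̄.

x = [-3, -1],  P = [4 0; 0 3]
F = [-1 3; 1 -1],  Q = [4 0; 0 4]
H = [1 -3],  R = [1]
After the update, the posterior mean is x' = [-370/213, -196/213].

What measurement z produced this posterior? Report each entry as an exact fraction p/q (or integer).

z = [1]

x̄ = F·x = [0, -2]
P̄ = F·P·Fᵀ + Q = [35 -13; -13 11]
S = H·P̄·Hᵀ + R = [213]
K = P̄·Hᵀ·S⁻¹ = [74/213; -46/213]
x' − x̄ = [-370/213, 230/213] = K·y
y = (KᵀK)⁻¹·Kᵀ·(x' − x̄) = [-5]
z = y + H·x̄ = [-5] + [6] = [1]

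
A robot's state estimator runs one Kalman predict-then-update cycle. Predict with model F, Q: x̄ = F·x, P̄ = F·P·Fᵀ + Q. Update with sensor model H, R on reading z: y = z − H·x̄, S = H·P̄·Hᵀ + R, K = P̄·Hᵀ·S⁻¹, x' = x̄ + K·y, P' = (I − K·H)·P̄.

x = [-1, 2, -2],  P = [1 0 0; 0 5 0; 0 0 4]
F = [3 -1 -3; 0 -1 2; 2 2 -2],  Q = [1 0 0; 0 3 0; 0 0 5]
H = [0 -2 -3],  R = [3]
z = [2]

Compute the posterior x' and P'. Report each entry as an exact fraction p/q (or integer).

x' = [1/12, -19/4, 61/24]
P' = [2327/48 -249/16 1007/96; -249/16 309/16 -417/32; 1007/96 -417/32 1751/192]

x̄ = F·x = [1, -6, 6]
P̄ = F·P·Fᵀ + Q = [51 -19 20; -19 24 -26; 20 -26 45]
y = z − H·x̄ = [8]
S = H·P̄·Hᵀ + R = [192]
K = P̄·Hᵀ·S⁻¹ = [-11/96; 5/32; -83/192]
x' = x̄ + K·y = [1/12, -19/4, 61/24]
P' = (I − K·H)·P̄ = [2327/48 -249/16 1007/96; -249/16 309/16 -417/32; 1007/96 -417/32 1751/192]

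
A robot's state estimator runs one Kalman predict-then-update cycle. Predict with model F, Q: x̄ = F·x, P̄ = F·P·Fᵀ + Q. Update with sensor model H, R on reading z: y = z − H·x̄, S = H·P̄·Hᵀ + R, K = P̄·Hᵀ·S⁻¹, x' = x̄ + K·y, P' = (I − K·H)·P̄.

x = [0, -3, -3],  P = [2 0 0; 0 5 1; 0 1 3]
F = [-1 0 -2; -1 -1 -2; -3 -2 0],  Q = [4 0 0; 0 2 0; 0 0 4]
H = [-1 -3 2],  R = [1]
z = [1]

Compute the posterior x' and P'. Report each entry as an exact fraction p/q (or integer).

x̄ = F·x = [6, 9, 6]
P̄ = F·P·Fᵀ + Q = [18 16 10; 16 25 20; 10 20 42]
y = z − H·x̄ = [22]
S = H·P̄·Hᵀ + R = [228]
K = P̄·Hᵀ·S⁻¹ = [-23/114; -17/76; 7/114]
x' = x̄ + K·y = [89/57, 155/38, 419/57]
P' = (I − K·H)·P̄ = [497/57 217/38 731/57; 217/38 1033/76 879/38; 731/57 879/38 2345/57]

x' = [89/57, 155/38, 419/57]
P' = [497/57 217/38 731/57; 217/38 1033/76 879/38; 731/57 879/38 2345/57]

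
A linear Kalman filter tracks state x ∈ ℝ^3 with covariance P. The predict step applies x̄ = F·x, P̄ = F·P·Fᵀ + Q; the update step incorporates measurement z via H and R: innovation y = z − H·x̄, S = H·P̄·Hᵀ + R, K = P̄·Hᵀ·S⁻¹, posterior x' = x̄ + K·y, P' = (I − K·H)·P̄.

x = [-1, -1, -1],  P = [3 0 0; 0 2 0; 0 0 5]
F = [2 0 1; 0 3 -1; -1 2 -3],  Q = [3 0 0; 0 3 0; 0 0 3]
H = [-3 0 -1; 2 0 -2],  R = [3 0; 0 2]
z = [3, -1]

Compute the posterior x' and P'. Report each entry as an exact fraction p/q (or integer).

x̄ = F·x = [-3, -2, 2]
P̄ = F·P·Fᵀ + Q = [20 -5 -21; -5 26 27; -21 27 59]
y = z − H·x̄ = [-4, 9]
S = H·P̄·Hᵀ + R = [116 -86; -86 486]
K = P̄·Hᵀ·S⁻¹ = [-5951/24490 3079/24490; -2834/12245 -2114/12245; -2954/12245 -4554/12245]
x' = x̄ + K·y = [-4391/4898, -6436/2449, -936/2449]
P' = (I − K·H)·P̄ = [5233/24490 1597/12245 1077/12245; 1597/12245 149066/12245 3711/12245; 1077/12245 3711/12245 5631/12245]

x' = [-4391/4898, -6436/2449, -936/2449]
P' = [5233/24490 1597/12245 1077/12245; 1597/12245 149066/12245 3711/12245; 1077/12245 3711/12245 5631/12245]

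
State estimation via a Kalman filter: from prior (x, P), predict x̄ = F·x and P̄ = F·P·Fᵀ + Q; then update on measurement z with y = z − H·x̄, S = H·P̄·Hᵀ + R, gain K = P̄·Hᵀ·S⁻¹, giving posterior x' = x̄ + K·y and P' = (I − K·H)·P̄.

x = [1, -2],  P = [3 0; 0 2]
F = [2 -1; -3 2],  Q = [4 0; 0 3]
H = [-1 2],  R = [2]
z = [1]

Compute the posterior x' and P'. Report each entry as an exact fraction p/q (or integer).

x' = [-69/130, 21/130]
P' = [209/65 89/65; 89/65 69/65]

x̄ = F·x = [4, -7]
P̄ = F·P·Fᵀ + Q = [18 -22; -22 38]
y = z − H·x̄ = [19]
S = H·P̄·Hᵀ + R = [260]
K = P̄·Hᵀ·S⁻¹ = [-31/130; 49/130]
x' = x̄ + K·y = [-69/130, 21/130]
P' = (I − K·H)·P̄ = [209/65 89/65; 89/65 69/65]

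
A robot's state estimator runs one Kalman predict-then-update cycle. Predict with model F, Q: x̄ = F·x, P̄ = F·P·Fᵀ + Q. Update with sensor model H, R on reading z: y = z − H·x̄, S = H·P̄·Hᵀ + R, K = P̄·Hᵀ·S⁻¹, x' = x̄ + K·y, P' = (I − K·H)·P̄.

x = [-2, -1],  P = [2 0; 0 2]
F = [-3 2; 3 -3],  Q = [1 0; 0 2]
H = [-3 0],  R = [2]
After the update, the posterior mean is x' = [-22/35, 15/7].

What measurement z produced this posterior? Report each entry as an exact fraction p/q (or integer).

z = [2]

x̄ = F·x = [4, -3]
P̄ = F·P·Fᵀ + Q = [27 -30; -30 38]
S = H·P̄·Hᵀ + R = [245]
K = P̄·Hᵀ·S⁻¹ = [-81/245; 18/49]
x' − x̄ = [-162/35, 36/7] = K·y
y = (KᵀK)⁻¹·Kᵀ·(x' − x̄) = [14]
z = y + H·x̄ = [14] + [-12] = [2]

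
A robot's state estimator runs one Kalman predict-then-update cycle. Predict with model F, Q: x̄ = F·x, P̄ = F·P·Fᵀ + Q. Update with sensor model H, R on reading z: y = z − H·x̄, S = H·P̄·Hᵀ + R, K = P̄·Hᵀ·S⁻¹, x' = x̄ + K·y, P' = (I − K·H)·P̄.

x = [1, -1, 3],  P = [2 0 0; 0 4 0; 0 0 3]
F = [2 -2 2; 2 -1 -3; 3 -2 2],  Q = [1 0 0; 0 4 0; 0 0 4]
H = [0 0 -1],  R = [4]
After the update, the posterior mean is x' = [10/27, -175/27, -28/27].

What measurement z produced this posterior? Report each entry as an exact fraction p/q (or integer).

z = [2]

x̄ = F·x = [10, -6, 11]
P̄ = F·P·Fᵀ + Q = [37 -2 40; -2 43 2; 40 2 50]
S = H·P̄·Hᵀ + R = [54]
K = P̄·Hᵀ·S⁻¹ = [-20/27; -1/27; -25/27]
x' − x̄ = [-260/27, -13/27, -325/27] = K·y
y = (KᵀK)⁻¹·Kᵀ·(x' − x̄) = [13]
z = y + H·x̄ = [13] + [-11] = [2]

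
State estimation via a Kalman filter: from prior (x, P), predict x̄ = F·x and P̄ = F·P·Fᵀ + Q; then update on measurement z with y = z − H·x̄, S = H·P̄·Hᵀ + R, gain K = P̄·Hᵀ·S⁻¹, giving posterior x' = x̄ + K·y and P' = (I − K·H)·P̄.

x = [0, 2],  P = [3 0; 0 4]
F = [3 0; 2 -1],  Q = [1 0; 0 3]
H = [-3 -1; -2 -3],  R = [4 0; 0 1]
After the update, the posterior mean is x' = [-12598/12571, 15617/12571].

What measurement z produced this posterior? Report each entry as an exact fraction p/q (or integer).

x̄ = F·x = [0, -2]
P̄ = F·P·Fᵀ + Q = [28 18; 18 19]
S = H·P̄·Hᵀ + R = [383 423; 423 500]
K = P̄·Hᵀ·S⁻¹ = [-4470/12571 1016/12571; 2839/12571 -4740/12571]
x' − x̄ = [-12598/12571, 40759/12571] = K·y
y = (KᵀK)⁻¹·Kᵀ·(x' − x̄) = [1, -8]
z = y + H·x̄ = [1, -8] + [2, 6] = [3, -2]

z = [3, -2]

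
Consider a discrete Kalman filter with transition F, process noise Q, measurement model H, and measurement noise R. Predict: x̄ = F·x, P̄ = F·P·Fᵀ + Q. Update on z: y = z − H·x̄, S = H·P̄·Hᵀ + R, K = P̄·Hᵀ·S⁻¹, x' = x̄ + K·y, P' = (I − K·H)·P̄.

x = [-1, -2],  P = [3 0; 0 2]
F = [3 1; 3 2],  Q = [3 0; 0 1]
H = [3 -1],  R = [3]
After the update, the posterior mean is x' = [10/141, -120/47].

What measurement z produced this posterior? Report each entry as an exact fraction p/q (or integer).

z = [3]

x̄ = F·x = [-5, -7]
P̄ = F·P·Fᵀ + Q = [32 31; 31 36]
S = H·P̄·Hᵀ + R = [141]
K = P̄·Hᵀ·S⁻¹ = [65/141; 19/47]
x' − x̄ = [715/141, 209/47] = K·y
y = (KᵀK)⁻¹·Kᵀ·(x' − x̄) = [11]
z = y + H·x̄ = [11] + [-8] = [3]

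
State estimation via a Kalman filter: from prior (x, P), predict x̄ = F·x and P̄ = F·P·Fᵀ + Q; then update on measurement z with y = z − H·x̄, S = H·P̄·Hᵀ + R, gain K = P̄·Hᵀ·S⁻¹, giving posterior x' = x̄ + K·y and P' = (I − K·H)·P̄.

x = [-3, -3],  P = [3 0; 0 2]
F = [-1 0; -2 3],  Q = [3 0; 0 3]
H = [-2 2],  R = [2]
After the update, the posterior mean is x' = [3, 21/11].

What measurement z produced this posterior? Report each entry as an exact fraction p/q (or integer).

z = [-2]

x̄ = F·x = [3, -3]
P̄ = F·P·Fᵀ + Q = [6 6; 6 33]
S = H·P̄·Hᵀ + R = [110]
K = P̄·Hᵀ·S⁻¹ = [0; 27/55]
x' − x̄ = [0, 54/11] = K·y
y = (KᵀK)⁻¹·Kᵀ·(x' − x̄) = [10]
z = y + H·x̄ = [10] + [-12] = [-2]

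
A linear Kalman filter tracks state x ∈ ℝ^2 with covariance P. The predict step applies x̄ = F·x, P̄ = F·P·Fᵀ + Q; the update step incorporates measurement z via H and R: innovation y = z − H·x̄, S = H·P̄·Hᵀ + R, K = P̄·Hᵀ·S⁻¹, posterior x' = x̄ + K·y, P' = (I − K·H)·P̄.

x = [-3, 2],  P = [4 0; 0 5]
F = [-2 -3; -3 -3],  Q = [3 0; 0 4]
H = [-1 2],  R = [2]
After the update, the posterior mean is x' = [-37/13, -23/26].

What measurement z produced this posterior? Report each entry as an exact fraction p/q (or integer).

z = [1]

x̄ = F·x = [0, 3]
P̄ = F·P·Fᵀ + Q = [64 69; 69 85]
S = H·P̄·Hᵀ + R = [130]
K = P̄·Hᵀ·S⁻¹ = [37/65; 101/130]
x' − x̄ = [-37/13, -101/26] = K·y
y = (KᵀK)⁻¹·Kᵀ·(x' − x̄) = [-5]
z = y + H·x̄ = [-5] + [6] = [1]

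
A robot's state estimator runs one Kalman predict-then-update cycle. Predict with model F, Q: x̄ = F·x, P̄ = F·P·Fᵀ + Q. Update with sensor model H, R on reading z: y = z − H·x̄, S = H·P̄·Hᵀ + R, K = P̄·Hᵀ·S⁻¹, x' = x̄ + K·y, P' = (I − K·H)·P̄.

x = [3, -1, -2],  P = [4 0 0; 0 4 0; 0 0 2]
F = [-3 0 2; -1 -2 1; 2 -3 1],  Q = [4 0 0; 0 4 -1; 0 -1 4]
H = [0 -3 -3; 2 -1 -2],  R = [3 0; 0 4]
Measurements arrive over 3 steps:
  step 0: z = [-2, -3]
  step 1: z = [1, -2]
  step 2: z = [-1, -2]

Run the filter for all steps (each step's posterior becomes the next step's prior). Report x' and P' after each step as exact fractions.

step 0: x' = [-42173/32729, 39605/98187, 21079/98187], P' = [50064/32729 -32112/32729 39328/32729; -32112/32729 298520/98187 -277574/98187; 39328/32729 -277574/98187 289151/98187]
step 1: x' = [-117889337/180285626, -153525/280382, 104248931/360571252], P' = [1382926667/991570943 -1224163/1542101 2010434685/1983141886; -1224163/1542101 4042757/1542101 -7481917/3084202; 2010434685/1983141886 -7481917/3084202 10153480043/3966283772]
step 2: x' = [-62724261156603/134024035847765, 8925057724316/134024035847765, 42346884883358/134024035847765], P' = [186815581008292/134024035847765 -106510561939464/134024035847765 135941643531928/134024035847765; -106510561939464/134024035847765 351010324834588/134024035847765 -324807470759416/134024035847765; 135941643531928/134024035847765 -324807470759416/134024035847765 342781446863722/134024035847765]

step 0: x̄ = F·x = [-13, -3, 7]
step 0: P̄ = F·P·Fᵀ + Q = [48 16 -20; 16 26 17; -20 17 58]
step 0: y = z − H·x̄ = [10, 34]
step 0: S = H·P̄·Hᵀ + R = [1065 603; 603 618]
step 0: K = P̄·Hᵀ·S⁻¹ = [-7216/32729 13396/32729; -6982/32729 15989/98187; -3859/32729 -16190/98187]
step 0: x' = x̄ + K·y = [-42173/32729, 39605/98187, 21079/98187]
step 0: P' = (I − K·H)·P̄ = [50064/32729 -32112/32729 39328/32729; -32112/32729 298520/98187 -277574/98187; 39328/32729 -277574/98187 289151/98187]
step 1: x̄ = F·x = [421715/98187, 22796/32729, -350774/98187]
step 1: P̄ = F·P·Fᵀ + Q = [1485272/98187 323746/32729 593554/98187; 323746/32729 838385/32729 1094630/32729; 593554/98187 1094630/32729 7262759/98187]
step 1: y = z − H·x̄ = [-249657/32729, -1672964/98187]
step 1: S = H·P̄·Hᵀ + R = [49135269/32729 23762759/32729; 23762759/32729 42402203/98187]
step 1: K = P̄·Hᵀ·S⁻¹ = [-436161067/1983141886 771277729/1983141886; -603597/3084202 495417/3084202; -531734781/3966283772 -660869021/3966283772]
step 1: x' = x̄ + K·y = [-117889337/180285626, -153525/280382, 104248931/360571252]
step 1: P' = (I − K·H)·P̄ = [1382926667/991570943 -1224163/1542101 2010434685/1983141886; -1224163/1542101 4042757/1542101 -7481917/3084202; 2010434685/1983141886 -7481917/3084202 10153480043/3966283772]
step 2: x̄ = F·x = [228958471/90142813, 734893905/360571252, 224991033/360571252]
step 2: P̄ = F·P·Fᵀ + Q = [14503495708/991570943 9098357718/991570943 5132783974/991570943; 9098357718/991570943 90993259179/3966283772 112789751875/3966283772; 5132783974/991570943 112789751875/3966283772 253323696723/3966283772]
step 2: y = z − H·x̄ = [1259541781/180285626, -1367934301/360571252]
step 2: S = H·P̄·Hᵀ + R = [1285241747046/991570943 1233241162071/1983141886; 1233241162071/1983141886 1493545309331/3966283772]
step 2: K = P̄·Hᵀ·S⁻¹ = [-29431081592464/134024035847765 52064609223048/134024035847765; -26202854075172/134024035847765 21395873201329/134024035847765; -17973976104306/134024035847765 -22218033976043/134024035847765]
step 2: x' = x̄ + K·y = [-62724261156603/134024035847765, 8925057724316/134024035847765, 42346884883358/134024035847765]
step 2: P' = (I − K·H)·P̄ = [186815581008292/134024035847765 -106510561939464/134024035847765 135941643531928/134024035847765; -106510561939464/134024035847765 351010324834588/134024035847765 -324807470759416/134024035847765; 135941643531928/134024035847765 -324807470759416/134024035847765 342781446863722/134024035847765]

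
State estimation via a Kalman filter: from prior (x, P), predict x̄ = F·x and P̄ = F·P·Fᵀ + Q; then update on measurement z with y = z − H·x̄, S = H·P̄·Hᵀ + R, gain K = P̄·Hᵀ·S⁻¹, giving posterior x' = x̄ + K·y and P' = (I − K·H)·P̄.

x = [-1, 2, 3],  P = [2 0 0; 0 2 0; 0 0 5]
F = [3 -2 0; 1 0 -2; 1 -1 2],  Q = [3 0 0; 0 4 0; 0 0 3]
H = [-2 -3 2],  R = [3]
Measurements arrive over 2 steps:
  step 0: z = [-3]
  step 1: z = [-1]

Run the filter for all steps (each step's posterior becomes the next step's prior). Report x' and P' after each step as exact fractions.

step 0: x' = [-2219/669, 287/223, -1865/669], P' = [16265/669 -1014/223 11618/669; -1014/223 506/223 -318/223; 11618/669 -318/223 10319/669]
step 1: x' = [-629339/49600, 308027/148800, -500307/49600], P' = [27313737/99200 -3920547/99200 21410481/99200; -3920547/99200 2119171/297600 -2886811/99200; 21410481/99200 -2886811/99200 17092953/99200]

step 0: x̄ = F·x = [-7, -7, 3]
step 0: P̄ = F·P·Fᵀ + Q = [29 6 10; 6 26 -18; 10 -18 27]
step 0: y = z − H·x̄ = [-44]
step 0: S = H·P̄·Hᵀ + R = [669]
step 0: K = P̄·Hᵀ·S⁻¹ = [-56/669; -42/223; 88/669]
step 0: x' = x̄ + K·y = [-2219/669, 287/223, -1865/669]
step 0: P' = (I − K·H)·P̄ = [16265/669 -1014/223 11618/669; -1014/223 506/223 -318/223; 11618/669 -318/223 10319/669]
step 1: x̄ = F·x = [-2793/223, 1511/669, -2270/223]
step 1: P̄ = F·P·Fᵀ + Q = [63656/223 -6215/223 46855/223; -6215/223 13745/669 -7959/223; 46855/223 -7959/223 39146/223]
step 1: y = z − H·x̄ = [242/223]
step 1: S = H·P̄·Hᵀ + R = [99200/223]
step 1: K = P̄·Hᵀ·S⁻¹ = [-14957/99200; -17233/99200; 8459/99200]
step 1: x' = x̄ + K·y = [-629339/49600, 308027/148800, -500307/49600]
step 1: P' = (I − K·H)·P̄ = [27313737/99200 -3920547/99200 21410481/99200; -3920547/99200 2119171/297600 -2886811/99200; 21410481/99200 -2886811/99200 17092953/99200]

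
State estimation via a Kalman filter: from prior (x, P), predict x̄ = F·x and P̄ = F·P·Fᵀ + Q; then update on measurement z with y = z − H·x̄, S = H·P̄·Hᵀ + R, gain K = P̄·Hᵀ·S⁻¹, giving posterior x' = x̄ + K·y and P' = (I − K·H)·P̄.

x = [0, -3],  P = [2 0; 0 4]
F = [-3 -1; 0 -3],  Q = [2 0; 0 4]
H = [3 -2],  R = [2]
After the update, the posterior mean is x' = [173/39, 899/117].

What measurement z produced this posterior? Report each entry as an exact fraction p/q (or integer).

x̄ = F·x = [3, 9]
P̄ = F·P·Fᵀ + Q = [24 12; 12 40]
S = H·P̄·Hᵀ + R = [234]
K = P̄·Hᵀ·S⁻¹ = [8/39; -22/117]
x' − x̄ = [56/39, -154/117] = K·y
y = (KᵀK)⁻¹·Kᵀ·(x' − x̄) = [7]
z = y + H·x̄ = [7] + [-9] = [-2]

z = [-2]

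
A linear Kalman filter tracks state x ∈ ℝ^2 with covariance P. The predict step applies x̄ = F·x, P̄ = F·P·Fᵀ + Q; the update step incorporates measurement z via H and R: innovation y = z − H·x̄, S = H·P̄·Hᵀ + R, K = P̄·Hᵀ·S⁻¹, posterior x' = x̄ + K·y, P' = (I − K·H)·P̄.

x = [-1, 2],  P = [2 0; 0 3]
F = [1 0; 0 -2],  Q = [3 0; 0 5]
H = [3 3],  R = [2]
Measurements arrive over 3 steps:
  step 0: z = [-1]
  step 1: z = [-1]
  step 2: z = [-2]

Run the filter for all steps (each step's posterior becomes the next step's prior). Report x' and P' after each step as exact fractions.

step 0: x̄ = F·x = [-1, -4]
step 0: P̄ = F·P·Fᵀ + Q = [5 0; 0 17]
step 0: y = z − H·x̄ = [14]
step 0: S = H·P̄·Hᵀ + R = [200]
step 0: K = P̄·Hᵀ·S⁻¹ = [3/40; 51/200]
step 0: x' = x̄ + K·y = [1/20, -43/100]
step 0: P' = (I − K·H)·P̄ = [31/8 -153/40; -153/40 799/200]
step 1: x̄ = F·x = [1/20, 43/50]
step 1: P̄ = F·P·Fᵀ + Q = [55/8 153/20; 153/20 1049/50]
step 1: y = z − H·x̄ = [-373/100]
step 1: S = H·P̄·Hᵀ + R = [78079/200]
step 1: K = P̄·Hᵀ·S⁻¹ = [8715/78079; 17178/78079]
step 1: x' = x̄ + K·y = [-28603/78079, 3074/78079]
step 1: P' = (I − K·H)·P̄ = [157037/78079 -151227/78079; -151227/78079 162679/78079]
step 2: x̄ = F·x = [-28603/78079, -6148/78079]
step 2: P̄ = F·P·Fᵀ + Q = [391274/78079 302454/78079; 302454/78079 1041111/78079]
step 2: y = z − H·x̄ = [-51905/78079]
step 2: S = H·P̄·Hᵀ + R = [18491795/78079]
step 2: K = P̄·Hᵀ·S⁻¹ = [297312/2641685; 806139/3698359]
step 2: x' = x̄ + K·y = [-233077/528337, -118159/528337]
step 2: P' = (I − K·H)·P̄ = [5313358/2641685 -1023030/528337; -1023030/528337 7698636/3698359]

step 0: x' = [1/20, -43/100], P' = [31/8 -153/40; -153/40 799/200]
step 1: x' = [-28603/78079, 3074/78079], P' = [157037/78079 -151227/78079; -151227/78079 162679/78079]
step 2: x' = [-233077/528337, -118159/528337], P' = [5313358/2641685 -1023030/528337; -1023030/528337 7698636/3698359]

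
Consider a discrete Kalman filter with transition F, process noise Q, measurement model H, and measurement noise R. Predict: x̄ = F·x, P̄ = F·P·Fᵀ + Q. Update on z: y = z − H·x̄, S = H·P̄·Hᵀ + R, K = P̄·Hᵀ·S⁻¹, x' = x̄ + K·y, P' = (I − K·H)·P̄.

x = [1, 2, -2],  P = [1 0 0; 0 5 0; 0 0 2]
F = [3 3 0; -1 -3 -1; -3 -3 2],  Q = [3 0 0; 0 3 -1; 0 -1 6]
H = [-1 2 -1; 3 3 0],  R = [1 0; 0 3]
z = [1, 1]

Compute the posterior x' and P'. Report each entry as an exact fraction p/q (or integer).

x' = [19035/8762, -1167/674, -28896/4381]
P' = [35223/8762 -2481/674 -47925/4381; -2481/674 2471/674 3562/337; -47925/4381 3562/337 139073/4381]

x̄ = F·x = [9, -5, -13]
P̄ = F·P·Fᵀ + Q = [57 -48 -54; -48 51 43; -54 43 68]
y = z − H·x̄ = [7, -11]
S = H·P̄·Hᵀ + R = [242 24; 24 111]
K = P̄·Hᵀ·S⁻¹ = [-3879/8762 1485/4381; 299/674 -5/337; 1464/4381 -1619/4381]
x' = x̄ + K·y = [19035/8762, -1167/674, -28896/4381]
P' = (I − K·H)·P̄ = [35223/8762 -2481/674 -47925/4381; -2481/674 2471/674 3562/337; -47925/4381 3562/337 139073/4381]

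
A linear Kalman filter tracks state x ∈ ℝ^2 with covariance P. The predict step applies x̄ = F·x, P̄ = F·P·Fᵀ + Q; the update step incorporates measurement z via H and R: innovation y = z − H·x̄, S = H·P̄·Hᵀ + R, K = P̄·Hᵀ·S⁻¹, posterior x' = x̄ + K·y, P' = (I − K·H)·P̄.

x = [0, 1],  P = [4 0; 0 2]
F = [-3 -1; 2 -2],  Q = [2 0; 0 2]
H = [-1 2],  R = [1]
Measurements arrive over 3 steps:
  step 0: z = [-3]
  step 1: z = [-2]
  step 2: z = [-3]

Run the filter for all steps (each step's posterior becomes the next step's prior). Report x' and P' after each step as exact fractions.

step 0: x̄ = F·x = [-1, -2]
step 0: P̄ = F·P·Fᵀ + Q = [40 -20; -20 26]
step 0: y = z − H·x̄ = [0]
step 0: S = H·P̄·Hᵀ + R = [225]
step 0: K = P̄·Hᵀ·S⁻¹ = [-16/45; 8/25]
step 0: x' = x̄ + K·y = [-1, -2]
step 0: P' = (I − K·H)·P̄ = [104/9 28/5; 28/5 74/25]
step 1: x̄ = F·x = [5, 2]
step 1: P̄ = F·P·Fᵀ + Q = [3564/25 -3076/75; -3076/75 3434/225]
step 1: y = z − H·x̄ = [-1]
step 1: S = H·P̄·Hᵀ + R = [82949/225]
step 1: K = P̄·Hᵀ·S⁻¹ = [-50532/82949; 16096/82949]
step 1: x' = x̄ + K·y = [465277/82949, 149802/82949]
step 1: P' = (I − K·H)·P̄ = [476396/82949 212932/82949; 212932/82949 114514/82949]
step 2: x̄ = F·x = [-1545633/82949, 630950/82949]
step 2: P̄ = F·P·Fᵀ + Q = [5845568/82949 -1777620/82949; -1777620/82949 826082/82949]
step 2: y = z − H·x̄ = [-3056380/82949]
step 2: S = H·P̄·Hᵀ + R = [16343325/82949]
step 2: K = P̄·Hᵀ·S⁻¹ = [-9400808/16343325; 3429784/16343325]
step 2: x' = x̄ + K·y = [8370587/3268665, -412066/3268665]
step 2: P' = (I − K·H)·P̄ = [86328064/16343325 38463628/16343325; 38463628/16343325 20946706/16343325]

step 0: x' = [-1, -2], P' = [104/9 28/5; 28/5 74/25]
step 1: x' = [465277/82949, 149802/82949], P' = [476396/82949 212932/82949; 212932/82949 114514/82949]
step 2: x' = [8370587/3268665, -412066/3268665], P' = [86328064/16343325 38463628/16343325; 38463628/16343325 20946706/16343325]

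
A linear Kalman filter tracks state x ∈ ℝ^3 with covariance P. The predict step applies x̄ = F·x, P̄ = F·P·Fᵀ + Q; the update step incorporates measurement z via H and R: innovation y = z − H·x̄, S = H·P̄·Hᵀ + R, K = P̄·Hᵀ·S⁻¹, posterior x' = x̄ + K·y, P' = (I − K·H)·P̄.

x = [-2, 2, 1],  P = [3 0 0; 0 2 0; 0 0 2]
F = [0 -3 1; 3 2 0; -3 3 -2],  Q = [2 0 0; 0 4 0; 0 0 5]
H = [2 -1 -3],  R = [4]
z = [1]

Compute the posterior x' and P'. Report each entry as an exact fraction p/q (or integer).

x' = [383/875, -2452/875, 119/125]
P' = [4366/875 -8304/875 788/125; -8304/875 33801/875 -2397/125; 788/125 -2397/125 1363/125]

x̄ = F·x = [-5, -2, 10]
P̄ = F·P·Fᵀ + Q = [22 -12 -22; -12 39 -15; -22 -15 58]
y = z − H·x̄ = [39]
S = H·P̄·Hᵀ + R = [875]
K = P̄·Hᵀ·S⁻¹ = [122/875; -18/875; -29/125]
x' = x̄ + K·y = [383/875, -2452/875, 119/125]
P' = (I − K·H)·P̄ = [4366/875 -8304/875 788/125; -8304/875 33801/875 -2397/125; 788/125 -2397/125 1363/125]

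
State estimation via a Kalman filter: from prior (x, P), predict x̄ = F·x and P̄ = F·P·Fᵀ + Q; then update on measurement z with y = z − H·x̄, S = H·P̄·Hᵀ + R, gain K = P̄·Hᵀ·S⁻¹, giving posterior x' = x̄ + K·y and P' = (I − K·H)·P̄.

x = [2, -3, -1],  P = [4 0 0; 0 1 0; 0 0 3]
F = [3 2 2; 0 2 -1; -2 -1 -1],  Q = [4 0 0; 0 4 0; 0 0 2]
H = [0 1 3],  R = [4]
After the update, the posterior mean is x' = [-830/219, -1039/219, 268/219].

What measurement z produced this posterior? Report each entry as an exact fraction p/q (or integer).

z = [-1]

x̄ = F·x = [-2, -5, 0]
P̄ = F·P·Fᵀ + Q = [56 -2 -32; -2 11 1; -32 1 22]
S = H·P̄·Hᵀ + R = [219]
K = P̄·Hᵀ·S⁻¹ = [-98/219; 14/219; 67/219]
x' − x̄ = [-392/219, 56/219, 268/219] = K·y
y = (KᵀK)⁻¹·Kᵀ·(x' − x̄) = [4]
z = y + H·x̄ = [4] + [-5] = [-1]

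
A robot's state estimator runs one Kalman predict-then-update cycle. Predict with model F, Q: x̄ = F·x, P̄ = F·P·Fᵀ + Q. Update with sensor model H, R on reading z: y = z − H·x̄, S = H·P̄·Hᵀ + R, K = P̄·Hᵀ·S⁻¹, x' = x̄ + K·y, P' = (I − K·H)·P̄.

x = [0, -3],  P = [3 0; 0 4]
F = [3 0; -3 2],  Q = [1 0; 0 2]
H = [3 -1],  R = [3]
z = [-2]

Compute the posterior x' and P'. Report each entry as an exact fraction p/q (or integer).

x̄ = F·x = [0, -6]
P̄ = F·P·Fᵀ + Q = [28 -27; -27 45]
y = z − H·x̄ = [-8]
S = H·P̄·Hᵀ + R = [462]
K = P̄·Hᵀ·S⁻¹ = [37/154; -3/11]
x' = x̄ + K·y = [-148/77, -42/11]
P' = (I − K·H)·P̄ = [205/154 36/11; 36/11 117/11]

x' = [-148/77, -42/11]
P' = [205/154 36/11; 36/11 117/11]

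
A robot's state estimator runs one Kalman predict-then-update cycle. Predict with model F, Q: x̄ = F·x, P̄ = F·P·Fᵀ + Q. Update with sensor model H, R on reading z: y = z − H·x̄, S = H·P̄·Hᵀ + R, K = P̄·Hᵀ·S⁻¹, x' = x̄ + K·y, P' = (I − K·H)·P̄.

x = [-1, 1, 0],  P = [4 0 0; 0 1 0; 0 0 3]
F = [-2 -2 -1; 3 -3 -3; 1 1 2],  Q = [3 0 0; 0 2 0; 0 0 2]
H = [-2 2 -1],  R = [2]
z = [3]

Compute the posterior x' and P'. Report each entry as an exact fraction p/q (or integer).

x̄ = F·x = [0, -6, 0]
P̄ = F·P·Fᵀ + Q = [26 -9 -16; -9 74 -9; -16 -9 19]
y = z − H·x̄ = [15]
S = H·P̄·Hᵀ + R = [465]
K = P̄·Hᵀ·S⁻¹ = [-18/155; 35/93; -1/93]
x' = x̄ + K·y = [-54/31, -11/31, -5/31]
P' = (I − K·H)·P̄ = [3058/155 351/31 -514/31; 351/31 757/93 -662/93; -514/31 -662/93 1762/93]

x' = [-54/31, -11/31, -5/31]
P' = [3058/155 351/31 -514/31; 351/31 757/93 -662/93; -514/31 -662/93 1762/93]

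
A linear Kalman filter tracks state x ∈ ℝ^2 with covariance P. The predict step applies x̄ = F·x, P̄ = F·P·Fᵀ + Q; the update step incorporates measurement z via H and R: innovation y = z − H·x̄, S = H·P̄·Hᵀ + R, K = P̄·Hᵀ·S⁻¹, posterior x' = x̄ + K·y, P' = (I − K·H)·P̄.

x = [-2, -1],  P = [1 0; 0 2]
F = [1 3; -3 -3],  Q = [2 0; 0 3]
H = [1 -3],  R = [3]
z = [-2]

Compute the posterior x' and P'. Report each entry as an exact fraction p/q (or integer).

x' = [1, 15/14]
P' = [21/5 6/5; 6/5 93/140]

x̄ = F·x = [-5, 9]
P̄ = F·P·Fᵀ + Q = [21 -21; -21 30]
y = z − H·x̄ = [30]
S = H·P̄·Hᵀ + R = [420]
K = P̄·Hᵀ·S⁻¹ = [1/5; -37/140]
x' = x̄ + K·y = [1, 15/14]
P' = (I − K·H)·P̄ = [21/5 6/5; 6/5 93/140]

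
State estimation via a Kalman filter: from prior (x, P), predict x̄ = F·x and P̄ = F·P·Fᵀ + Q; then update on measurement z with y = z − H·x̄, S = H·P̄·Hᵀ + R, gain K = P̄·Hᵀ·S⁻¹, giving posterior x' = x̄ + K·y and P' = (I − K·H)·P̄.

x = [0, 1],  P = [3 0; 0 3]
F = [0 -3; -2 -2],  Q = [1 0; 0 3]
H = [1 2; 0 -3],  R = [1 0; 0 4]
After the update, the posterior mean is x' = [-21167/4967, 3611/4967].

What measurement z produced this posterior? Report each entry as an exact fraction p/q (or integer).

x̄ = F·x = [-3, -2]
P̄ = F·P·Fᵀ + Q = [28 18; 18 27]
S = H·P̄·Hᵀ + R = [209 -216; -216 247]
K = P̄·Hᵀ·S⁻¹ = [4144/4967 2538/4967; 288/4967 -1377/4967]
x' − x̄ = [-6266/4967, 13545/4967] = K·y
y = (KᵀK)⁻¹·Kᵀ·(x' − x̄) = [4, -9]
z = y + H·x̄ = [4, -9] + [-7, 6] = [-3, -3]

z = [-3, -3]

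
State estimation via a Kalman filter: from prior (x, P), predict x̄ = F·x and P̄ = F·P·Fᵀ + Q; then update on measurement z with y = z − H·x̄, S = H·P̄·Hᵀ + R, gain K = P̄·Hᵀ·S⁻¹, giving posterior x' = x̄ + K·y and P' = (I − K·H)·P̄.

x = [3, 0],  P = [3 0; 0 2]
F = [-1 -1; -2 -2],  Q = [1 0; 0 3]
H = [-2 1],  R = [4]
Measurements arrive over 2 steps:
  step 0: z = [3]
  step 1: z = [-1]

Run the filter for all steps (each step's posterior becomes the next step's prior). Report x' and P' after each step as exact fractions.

step 0: x' = [-39/11, -57/11], P' = [62/11 116/11; 116/11 244/11]
step 1: x' = [98/11, 189/11], P' = [545/11 1082/11; 1082/11 2176/11]

step 0: x̄ = F·x = [-3, -6]
step 0: P̄ = F·P·Fᵀ + Q = [6 10; 10 23]
step 0: y = z − H·x̄ = [3]
step 0: S = H·P̄·Hᵀ + R = [11]
step 0: K = P̄·Hᵀ·S⁻¹ = [-2/11; 3/11]
step 0: x' = x̄ + K·y = [-39/11, -57/11]
step 0: P' = (I − K·H)·P̄ = [62/11 116/11; 116/11 244/11]
step 1: x̄ = F·x = [96/11, 192/11]
step 1: P̄ = F·P·Fᵀ + Q = [549/11 1076/11; 1076/11 2185/11]
step 1: y = z − H·x̄ = [-1]
step 1: S = H·P̄·Hᵀ + R = [11]
step 1: K = P̄·Hᵀ·S⁻¹ = [-2/11; 3/11]
step 1: x' = x̄ + K·y = [98/11, 189/11]
step 1: P' = (I − K·H)·P̄ = [545/11 1082/11; 1082/11 2176/11]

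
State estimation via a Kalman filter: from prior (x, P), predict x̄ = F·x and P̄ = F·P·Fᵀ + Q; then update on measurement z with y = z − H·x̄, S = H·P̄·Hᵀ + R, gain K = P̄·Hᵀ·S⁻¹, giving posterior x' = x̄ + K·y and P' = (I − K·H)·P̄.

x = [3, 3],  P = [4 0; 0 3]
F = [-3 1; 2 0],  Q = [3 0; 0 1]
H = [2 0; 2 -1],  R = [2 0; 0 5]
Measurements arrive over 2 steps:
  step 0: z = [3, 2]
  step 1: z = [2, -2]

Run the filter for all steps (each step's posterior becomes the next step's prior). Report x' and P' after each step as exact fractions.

step 0: x̄ = F·x = [-6, 6]
step 0: P̄ = F·P·Fᵀ + Q = [42 -24; -24 17]
step 0: y = z − H·x̄ = [15, 20]
step 0: S = H·P̄·Hᵀ + R = [170 216; 216 286]
step 0: K = P̄·Hᵀ·S⁻¹ = [174/491 54/491; 78/491 -341/982]
step 0: x' = x̄ + K·y = [744/491, 706/491]
step 0: P' = (I − K·H)·P̄ = [174/491 78/491; 78/491 2017/982]
step 1: x̄ = F·x = [-1526/491, 1488/491]
step 1: P̄ = F·P·Fᵀ + Q = [7159/982 -888/491; -888/491 1187/491]
step 1: y = z − H·x̄ = [4034/491, 3558/491]
step 1: S = H·P̄·Hᵀ + R = [15300/491 16094/491; 16094/491 21512/491]
step 1: K = P̄·Hᵀ·S⁻¹ = [24945/71402 8047/71402; 9655/71402 -8529/35701]
step 1: x' = x̄ + K·y = [1088/1879, 4529/1879]
step 1: P' = (I − K·H)·P̄ = [24945/71402 9655/71402; 9655/71402 52300/35701]

step 0: x' = [744/491, 706/491], P' = [174/491 78/491; 78/491 2017/982]
step 1: x' = [1088/1879, 4529/1879], P' = [24945/71402 9655/71402; 9655/71402 52300/35701]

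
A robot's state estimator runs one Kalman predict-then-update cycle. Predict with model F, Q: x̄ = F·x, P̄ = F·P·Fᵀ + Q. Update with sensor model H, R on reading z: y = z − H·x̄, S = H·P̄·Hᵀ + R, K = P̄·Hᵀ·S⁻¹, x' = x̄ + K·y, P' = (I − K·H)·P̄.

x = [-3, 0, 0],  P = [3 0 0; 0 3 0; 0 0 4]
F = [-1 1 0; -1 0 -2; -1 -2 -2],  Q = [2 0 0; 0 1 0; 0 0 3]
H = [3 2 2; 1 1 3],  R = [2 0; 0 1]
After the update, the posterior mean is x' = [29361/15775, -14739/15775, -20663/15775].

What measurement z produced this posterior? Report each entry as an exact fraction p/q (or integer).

x̄ = F·x = [3, 3, 3]
P̄ = F·P·Fᵀ + Q = [8 3 -3; 3 20 19; -3 19 34]
S = H·P̄·Hᵀ + R = [442 402; 402 437]
K = P̄·Hᵀ·S⁻¹ = [4842/15775 -4382/15775; 5859/31550 193/15775; -5047/31550 6581/15775]
x' − x̄ = [-17964/15775, -62064/15775, -67988/15775] = K·y
y = (KᵀK)⁻¹·Kᵀ·(x' − x̄) = [-20, -18]
z = y + H·x̄ = [-20, -18] + [21, 15] = [1, -3]

z = [1, -3]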